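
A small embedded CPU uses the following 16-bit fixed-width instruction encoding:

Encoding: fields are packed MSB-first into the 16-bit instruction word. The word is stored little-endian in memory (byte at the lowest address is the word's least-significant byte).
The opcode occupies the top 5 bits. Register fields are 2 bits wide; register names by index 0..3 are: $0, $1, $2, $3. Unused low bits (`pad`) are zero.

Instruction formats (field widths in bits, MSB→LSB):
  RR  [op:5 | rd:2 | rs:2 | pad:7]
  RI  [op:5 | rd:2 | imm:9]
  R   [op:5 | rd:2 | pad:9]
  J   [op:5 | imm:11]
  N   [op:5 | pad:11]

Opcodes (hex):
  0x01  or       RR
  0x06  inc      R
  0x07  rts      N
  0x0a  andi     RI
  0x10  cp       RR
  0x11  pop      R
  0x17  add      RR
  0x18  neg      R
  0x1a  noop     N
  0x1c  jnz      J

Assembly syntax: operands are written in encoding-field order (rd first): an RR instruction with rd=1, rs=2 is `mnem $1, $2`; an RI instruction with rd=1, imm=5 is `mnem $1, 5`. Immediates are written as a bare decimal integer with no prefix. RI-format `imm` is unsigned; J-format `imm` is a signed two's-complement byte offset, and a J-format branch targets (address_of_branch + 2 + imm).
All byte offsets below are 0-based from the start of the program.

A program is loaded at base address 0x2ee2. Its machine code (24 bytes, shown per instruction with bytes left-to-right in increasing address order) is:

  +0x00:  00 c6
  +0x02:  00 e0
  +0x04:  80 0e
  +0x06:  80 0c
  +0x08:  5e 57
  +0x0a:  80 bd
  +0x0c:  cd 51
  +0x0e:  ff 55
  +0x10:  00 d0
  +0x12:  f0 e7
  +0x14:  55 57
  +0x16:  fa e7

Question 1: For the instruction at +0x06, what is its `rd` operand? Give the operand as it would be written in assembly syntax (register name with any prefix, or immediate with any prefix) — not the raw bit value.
+0x06: 80 0c ⇒ word 0x0c80 (little)
  op=0x0c80>>11=0x1 ⇒ or (RR)
  rd@[10:9]=0x2 ⇒ $2
  rs@[8:7]=0x1 ⇒ $1

$2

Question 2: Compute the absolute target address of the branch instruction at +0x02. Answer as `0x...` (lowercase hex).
0x2ee6

[02] 00 e0 → 0xe000
  opcode bits[15:11]=0x1c: jnz/J
  imm@[10:0]=0x0 ⇒ 0
  target = base 0x2ee2 + off 0x02 + 2 + imm 0 = 0x2ee6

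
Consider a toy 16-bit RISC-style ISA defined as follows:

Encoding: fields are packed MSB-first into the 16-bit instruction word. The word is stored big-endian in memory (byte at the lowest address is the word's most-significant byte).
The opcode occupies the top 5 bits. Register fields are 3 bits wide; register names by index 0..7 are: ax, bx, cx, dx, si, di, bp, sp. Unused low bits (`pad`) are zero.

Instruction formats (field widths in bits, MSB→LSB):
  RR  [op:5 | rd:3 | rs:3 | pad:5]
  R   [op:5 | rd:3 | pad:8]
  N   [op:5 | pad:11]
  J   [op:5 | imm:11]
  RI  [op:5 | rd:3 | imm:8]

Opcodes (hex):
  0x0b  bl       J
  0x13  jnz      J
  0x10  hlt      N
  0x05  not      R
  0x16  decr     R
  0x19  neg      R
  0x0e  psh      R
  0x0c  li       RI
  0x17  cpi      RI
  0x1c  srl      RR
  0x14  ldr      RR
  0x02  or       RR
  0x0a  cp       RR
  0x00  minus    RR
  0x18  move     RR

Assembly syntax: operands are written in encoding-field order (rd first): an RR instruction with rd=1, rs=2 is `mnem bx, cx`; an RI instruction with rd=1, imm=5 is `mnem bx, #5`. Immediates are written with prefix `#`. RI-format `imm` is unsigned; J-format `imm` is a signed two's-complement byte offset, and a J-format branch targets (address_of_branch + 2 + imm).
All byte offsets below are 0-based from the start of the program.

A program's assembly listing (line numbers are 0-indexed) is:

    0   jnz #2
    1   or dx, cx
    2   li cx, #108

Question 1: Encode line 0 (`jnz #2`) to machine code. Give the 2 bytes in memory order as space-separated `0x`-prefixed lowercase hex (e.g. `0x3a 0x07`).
0x98 0x02

line 0 (jnz): pack op=0x13:5|imm=2:11 = 0x9802; big→ 98 02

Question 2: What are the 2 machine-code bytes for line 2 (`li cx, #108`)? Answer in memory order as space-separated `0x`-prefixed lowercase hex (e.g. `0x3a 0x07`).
0x62 0x6c

2. li fields op=0xc:5|rd=2:3|imm=108:8 → word 626ch → 62 6c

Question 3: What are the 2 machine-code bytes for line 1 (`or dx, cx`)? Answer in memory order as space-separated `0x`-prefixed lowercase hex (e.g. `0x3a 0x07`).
line 1 (or): pack op=0x2:5|rd=3:3|rs=2:3|pad=0:5 = 0x1340; big→ 13 40

0x13 0x40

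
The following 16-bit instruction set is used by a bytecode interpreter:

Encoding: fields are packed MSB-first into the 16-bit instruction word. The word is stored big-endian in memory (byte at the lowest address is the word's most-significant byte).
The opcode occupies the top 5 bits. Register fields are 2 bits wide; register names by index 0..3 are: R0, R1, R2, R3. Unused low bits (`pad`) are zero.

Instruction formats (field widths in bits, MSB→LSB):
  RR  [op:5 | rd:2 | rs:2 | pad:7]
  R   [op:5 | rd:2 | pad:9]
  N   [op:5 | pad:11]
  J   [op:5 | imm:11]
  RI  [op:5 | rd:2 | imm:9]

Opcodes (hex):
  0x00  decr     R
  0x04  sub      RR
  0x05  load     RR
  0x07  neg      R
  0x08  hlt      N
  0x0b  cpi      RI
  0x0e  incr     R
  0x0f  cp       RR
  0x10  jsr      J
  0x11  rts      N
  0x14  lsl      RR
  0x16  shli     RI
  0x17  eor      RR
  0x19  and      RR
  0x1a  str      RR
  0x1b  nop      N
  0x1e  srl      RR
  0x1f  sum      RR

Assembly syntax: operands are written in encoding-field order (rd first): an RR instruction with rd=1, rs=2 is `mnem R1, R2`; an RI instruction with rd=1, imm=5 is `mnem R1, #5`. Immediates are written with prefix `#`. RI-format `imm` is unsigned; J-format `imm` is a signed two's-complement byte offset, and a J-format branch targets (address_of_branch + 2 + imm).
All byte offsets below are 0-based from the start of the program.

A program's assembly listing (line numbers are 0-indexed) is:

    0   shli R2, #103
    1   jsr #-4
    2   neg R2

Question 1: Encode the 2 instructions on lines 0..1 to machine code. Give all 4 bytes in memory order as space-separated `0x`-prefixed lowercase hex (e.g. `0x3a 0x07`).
0xb4 0x67 0x87 0xfc

L0: shli op=0x16:5|rd=2:2|imm=103:9 ⇒ 0xb467 ⇒ big b4 67
L1: jsr op=0x10:5|imm=-4:11 ⇒ 0x87fc ⇒ big 87 fc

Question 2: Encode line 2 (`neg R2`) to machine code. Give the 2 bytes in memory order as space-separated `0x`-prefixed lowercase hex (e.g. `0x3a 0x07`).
0x3c 0x00

line 2 (neg): pack op=0x7:5|rd=2:2|pad=0:9 = 0x3c00; big→ 3c 00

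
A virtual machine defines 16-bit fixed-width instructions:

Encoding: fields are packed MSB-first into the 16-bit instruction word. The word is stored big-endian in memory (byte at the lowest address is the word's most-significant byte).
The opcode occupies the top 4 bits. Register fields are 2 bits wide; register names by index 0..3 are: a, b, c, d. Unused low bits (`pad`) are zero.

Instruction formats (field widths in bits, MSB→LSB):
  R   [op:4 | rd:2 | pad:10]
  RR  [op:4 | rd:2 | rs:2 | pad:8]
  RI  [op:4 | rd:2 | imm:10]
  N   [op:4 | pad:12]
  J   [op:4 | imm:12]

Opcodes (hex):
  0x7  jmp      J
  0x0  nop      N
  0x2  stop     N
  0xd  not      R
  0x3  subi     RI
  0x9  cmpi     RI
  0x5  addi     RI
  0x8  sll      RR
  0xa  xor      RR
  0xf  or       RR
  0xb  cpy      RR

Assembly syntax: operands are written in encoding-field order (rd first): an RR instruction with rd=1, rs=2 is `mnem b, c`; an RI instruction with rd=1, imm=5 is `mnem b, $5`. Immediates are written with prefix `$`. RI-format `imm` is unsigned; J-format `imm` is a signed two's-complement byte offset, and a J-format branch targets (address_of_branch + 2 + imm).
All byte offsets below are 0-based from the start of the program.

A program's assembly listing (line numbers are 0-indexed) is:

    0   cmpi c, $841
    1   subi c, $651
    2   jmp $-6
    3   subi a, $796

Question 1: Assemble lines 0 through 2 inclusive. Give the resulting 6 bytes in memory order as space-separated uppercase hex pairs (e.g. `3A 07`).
0. cmpi fields op=0x9:4|rd=2:2|imm=841:10 → word 9b49h → 9b 49
1. subi fields op=0x3:4|rd=2:2|imm=651:10 → word 3a8bh → 3a 8b
2. jmp fields op=0x7:4|imm=-6:12 → word 7ffah → 7f fa

9B 49 3A 8B 7F FA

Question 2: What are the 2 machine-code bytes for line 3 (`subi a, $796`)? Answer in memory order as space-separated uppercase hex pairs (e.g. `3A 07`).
33 1C

3. subi fields op=0x3:4|rd=0:2|imm=796:10 → word 331ch → 33 1c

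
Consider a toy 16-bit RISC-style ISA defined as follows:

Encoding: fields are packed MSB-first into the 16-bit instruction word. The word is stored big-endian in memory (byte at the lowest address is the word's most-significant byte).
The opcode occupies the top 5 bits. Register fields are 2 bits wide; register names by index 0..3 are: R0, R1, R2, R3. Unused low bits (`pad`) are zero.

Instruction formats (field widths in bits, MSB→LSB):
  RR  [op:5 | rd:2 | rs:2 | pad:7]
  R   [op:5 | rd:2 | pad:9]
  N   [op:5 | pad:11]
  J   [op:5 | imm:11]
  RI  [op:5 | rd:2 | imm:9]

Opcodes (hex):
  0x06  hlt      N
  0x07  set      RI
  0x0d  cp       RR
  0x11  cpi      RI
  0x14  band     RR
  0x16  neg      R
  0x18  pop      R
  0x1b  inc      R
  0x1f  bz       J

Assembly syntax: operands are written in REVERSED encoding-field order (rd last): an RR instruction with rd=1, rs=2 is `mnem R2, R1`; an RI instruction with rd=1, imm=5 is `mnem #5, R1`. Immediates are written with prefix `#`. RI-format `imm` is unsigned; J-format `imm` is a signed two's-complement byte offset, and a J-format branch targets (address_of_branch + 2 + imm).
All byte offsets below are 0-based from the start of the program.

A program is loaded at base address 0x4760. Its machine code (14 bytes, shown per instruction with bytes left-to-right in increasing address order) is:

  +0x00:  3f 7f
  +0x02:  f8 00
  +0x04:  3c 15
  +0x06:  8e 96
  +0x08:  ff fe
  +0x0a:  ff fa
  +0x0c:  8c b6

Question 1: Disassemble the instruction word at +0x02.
+0x02: f8 00 ⇒ word 0xf800 (big)
  top 5b → 0x1f → bz [J]
  imm@[10:0]=0x0 ⇒ #0

bz #0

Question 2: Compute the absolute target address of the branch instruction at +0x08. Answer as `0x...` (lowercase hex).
@+08  big-endian(ff fe) = 0xfffe
  op=0xfffe>>11=0x1f ⇒ bz (J)
  [10:0] imm=2046 (s11→-2) = #-2
  target = base 0x4760 + off 0x08 + 2 + imm -2 = 0x4768

0x4768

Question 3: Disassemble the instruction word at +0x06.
[06] 8e 96 → 0x8e96
  opcode bits[15:11]=0x11: cpi/RI
  rd: (w>>9)&0x3=0x3 → R3
  imm: (w>>0)&0x1ff=0x96 → #150

cpi #150, R3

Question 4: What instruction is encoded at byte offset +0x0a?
bz #-6

[0a] ff fa → 0xfffa
  top 5b → 0x1f → bz [J]
  imm@[10:0]=0x7fa (s11→-6) ⇒ #-6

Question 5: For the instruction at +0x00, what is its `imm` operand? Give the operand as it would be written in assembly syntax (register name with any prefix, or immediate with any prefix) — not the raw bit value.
#383

+0x00: 3f 7f ⇒ word 0x3f7f (big)
  op=0x3f7f>>11=0x7 ⇒ set (RI)
  rd@[10:9]=0x3 ⇒ R3
  imm@[8:0]=0x17f ⇒ #383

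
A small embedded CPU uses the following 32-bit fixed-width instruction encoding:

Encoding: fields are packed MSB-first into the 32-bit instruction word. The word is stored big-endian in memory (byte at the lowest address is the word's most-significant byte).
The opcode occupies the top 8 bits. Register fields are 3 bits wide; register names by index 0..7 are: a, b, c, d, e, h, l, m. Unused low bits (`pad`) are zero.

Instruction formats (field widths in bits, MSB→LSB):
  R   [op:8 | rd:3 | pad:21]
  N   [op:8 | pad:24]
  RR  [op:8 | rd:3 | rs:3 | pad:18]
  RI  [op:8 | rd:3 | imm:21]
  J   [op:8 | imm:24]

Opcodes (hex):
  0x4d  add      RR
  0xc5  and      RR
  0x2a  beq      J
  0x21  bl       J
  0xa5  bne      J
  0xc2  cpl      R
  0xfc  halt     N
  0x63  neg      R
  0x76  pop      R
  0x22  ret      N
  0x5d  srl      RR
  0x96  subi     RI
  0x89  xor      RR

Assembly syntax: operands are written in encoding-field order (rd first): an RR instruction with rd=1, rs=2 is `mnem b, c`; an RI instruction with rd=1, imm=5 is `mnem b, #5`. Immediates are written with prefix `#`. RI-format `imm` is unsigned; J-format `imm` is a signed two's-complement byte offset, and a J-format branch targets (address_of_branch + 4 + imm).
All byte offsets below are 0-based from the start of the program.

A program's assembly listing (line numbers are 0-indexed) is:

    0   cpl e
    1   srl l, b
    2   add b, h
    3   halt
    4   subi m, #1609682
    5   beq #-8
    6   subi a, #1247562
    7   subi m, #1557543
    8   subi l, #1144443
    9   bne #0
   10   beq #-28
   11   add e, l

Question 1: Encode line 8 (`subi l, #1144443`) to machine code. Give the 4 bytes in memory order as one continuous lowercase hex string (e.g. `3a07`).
96d1767b

L8: subi op=0x96:8|rd=6:3|imm=1144443:21 ⇒ 0x96d1767b ⇒ big 96 d1 76 7b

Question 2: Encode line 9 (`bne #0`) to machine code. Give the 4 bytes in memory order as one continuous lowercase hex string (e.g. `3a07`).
9. bne fields op=0xa5:8|imm=0:24 → word a5000000h → a5 00 00 00

a5000000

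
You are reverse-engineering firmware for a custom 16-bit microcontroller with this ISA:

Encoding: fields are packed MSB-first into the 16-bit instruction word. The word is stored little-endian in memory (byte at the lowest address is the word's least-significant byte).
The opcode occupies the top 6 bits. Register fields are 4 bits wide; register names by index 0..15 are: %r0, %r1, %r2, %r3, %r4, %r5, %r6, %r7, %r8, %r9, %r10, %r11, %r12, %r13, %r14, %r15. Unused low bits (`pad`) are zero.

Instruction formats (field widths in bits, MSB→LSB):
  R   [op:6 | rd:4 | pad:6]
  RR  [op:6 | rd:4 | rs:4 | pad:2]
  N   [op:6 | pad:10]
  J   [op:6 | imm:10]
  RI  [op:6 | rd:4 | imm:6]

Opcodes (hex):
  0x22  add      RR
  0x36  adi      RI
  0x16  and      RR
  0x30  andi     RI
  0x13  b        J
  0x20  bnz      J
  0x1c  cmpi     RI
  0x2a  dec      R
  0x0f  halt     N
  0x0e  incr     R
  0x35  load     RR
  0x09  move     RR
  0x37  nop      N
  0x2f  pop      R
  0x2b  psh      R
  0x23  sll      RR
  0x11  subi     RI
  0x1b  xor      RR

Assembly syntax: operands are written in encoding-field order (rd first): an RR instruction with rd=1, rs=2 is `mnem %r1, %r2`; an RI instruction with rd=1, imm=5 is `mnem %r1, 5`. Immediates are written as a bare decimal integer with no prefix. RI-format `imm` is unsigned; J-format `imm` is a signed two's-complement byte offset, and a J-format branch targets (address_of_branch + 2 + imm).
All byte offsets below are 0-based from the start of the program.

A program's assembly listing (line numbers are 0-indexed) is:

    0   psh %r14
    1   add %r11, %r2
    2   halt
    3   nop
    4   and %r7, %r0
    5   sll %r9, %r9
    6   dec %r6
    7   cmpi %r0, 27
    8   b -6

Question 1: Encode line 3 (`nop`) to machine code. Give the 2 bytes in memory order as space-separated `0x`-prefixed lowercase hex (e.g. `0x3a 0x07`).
0x00 0xdc

L3: nop op=0x37:6|pad=0:10 ⇒ 0xdc00 ⇒ little 00 dc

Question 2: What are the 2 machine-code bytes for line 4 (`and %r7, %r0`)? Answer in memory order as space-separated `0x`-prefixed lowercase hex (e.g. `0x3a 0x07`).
4. and fields op=0x16:6|rd=7:4|rs=0:4|pad=0:2 → word 59c0h → c0 59

0xc0 0x59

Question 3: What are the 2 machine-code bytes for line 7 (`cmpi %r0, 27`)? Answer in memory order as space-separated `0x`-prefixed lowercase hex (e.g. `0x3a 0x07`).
L7: cmpi op=0x1c:6|rd=0:4|imm=27:6 ⇒ 0x701b ⇒ little 1b 70

0x1b 0x70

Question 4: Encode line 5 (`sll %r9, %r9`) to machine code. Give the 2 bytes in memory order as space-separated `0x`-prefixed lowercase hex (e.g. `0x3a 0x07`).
0x64 0x8e

5. sll fields op=0x23:6|rd=9:4|rs=9:4|pad=0:2 → word 8e64h → 64 8e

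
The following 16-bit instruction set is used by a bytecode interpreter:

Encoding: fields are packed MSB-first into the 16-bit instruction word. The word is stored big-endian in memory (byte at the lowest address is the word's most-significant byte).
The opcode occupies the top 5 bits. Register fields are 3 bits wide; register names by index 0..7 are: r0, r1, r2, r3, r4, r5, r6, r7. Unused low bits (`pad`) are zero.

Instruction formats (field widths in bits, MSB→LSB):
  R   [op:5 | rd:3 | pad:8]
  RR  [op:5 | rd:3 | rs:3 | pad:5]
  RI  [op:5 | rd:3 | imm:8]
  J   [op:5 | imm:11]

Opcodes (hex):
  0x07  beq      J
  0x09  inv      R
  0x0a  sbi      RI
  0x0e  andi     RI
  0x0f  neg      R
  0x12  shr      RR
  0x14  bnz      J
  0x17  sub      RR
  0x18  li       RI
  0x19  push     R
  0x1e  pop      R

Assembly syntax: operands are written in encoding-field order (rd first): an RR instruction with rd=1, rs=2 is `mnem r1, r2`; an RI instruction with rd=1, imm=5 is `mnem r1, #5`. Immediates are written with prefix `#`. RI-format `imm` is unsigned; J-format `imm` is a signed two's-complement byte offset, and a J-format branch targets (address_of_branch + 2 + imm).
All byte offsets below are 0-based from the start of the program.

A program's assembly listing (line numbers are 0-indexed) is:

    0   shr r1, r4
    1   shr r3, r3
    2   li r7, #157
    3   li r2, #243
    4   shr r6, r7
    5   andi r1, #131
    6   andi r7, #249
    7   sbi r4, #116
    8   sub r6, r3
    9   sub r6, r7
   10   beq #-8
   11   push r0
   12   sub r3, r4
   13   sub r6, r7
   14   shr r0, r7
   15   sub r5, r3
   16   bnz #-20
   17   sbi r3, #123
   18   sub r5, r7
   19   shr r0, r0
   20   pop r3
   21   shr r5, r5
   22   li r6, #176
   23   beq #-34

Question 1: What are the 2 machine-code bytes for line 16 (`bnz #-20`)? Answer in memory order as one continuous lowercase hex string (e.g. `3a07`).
a7ec

L16: bnz op=0x14:5|imm=-20:11 ⇒ 0xa7ec ⇒ big a7 ec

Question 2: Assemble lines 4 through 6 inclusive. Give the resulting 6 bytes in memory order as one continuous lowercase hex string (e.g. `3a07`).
L4: shr op=0x12:5|rd=6:3|rs=7:3|pad=0:5 ⇒ 0x96e0 ⇒ big 96 e0
L5: andi op=0xe:5|rd=1:3|imm=131:8 ⇒ 0x7183 ⇒ big 71 83
L6: andi op=0xe:5|rd=7:3|imm=249:8 ⇒ 0x77f9 ⇒ big 77 f9

96e0718377f9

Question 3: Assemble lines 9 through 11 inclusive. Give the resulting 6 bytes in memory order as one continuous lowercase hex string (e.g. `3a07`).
bee03ff8c800

L9: sub op=0x17:5|rd=6:3|rs=7:3|pad=0:5 ⇒ 0xbee0 ⇒ big be e0
L10: beq op=0x7:5|imm=-8:11 ⇒ 0x3ff8 ⇒ big 3f f8
L11: push op=0x19:5|rd=0:3|pad=0:8 ⇒ 0xc800 ⇒ big c8 00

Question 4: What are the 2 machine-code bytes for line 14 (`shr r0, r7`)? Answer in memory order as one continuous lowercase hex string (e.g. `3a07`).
90e0

L14: shr op=0x12:5|rd=0:3|rs=7:3|pad=0:5 ⇒ 0x90e0 ⇒ big 90 e0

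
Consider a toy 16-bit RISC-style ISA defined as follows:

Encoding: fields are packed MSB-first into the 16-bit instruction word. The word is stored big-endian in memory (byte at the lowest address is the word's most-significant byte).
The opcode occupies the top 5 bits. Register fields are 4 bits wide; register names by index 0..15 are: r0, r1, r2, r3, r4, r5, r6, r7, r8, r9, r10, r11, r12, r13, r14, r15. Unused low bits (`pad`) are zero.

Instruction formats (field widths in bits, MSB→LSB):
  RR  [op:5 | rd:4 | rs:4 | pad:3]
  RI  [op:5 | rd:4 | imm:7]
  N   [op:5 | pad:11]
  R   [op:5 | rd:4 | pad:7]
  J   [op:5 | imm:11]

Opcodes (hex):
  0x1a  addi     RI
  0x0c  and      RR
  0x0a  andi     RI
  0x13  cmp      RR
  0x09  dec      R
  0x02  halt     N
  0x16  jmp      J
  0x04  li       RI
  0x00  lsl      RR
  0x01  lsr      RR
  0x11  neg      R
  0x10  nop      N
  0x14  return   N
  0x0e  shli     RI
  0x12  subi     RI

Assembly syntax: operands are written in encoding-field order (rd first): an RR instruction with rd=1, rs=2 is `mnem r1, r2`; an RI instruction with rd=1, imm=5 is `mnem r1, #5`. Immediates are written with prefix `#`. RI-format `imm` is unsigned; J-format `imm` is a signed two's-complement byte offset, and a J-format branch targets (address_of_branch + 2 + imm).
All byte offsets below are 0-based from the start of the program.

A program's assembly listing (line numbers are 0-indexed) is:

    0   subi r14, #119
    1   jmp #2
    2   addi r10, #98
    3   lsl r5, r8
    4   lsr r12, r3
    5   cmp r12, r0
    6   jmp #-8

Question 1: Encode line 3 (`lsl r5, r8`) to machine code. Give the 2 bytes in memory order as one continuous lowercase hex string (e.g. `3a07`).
02c0

L3: lsl op=0x0:5|rd=5:4|rs=8:4|pad=0:3 ⇒ 0x02c0 ⇒ big 02 c0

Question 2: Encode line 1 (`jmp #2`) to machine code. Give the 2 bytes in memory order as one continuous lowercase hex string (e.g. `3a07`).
b002

L1: jmp op=0x16:5|imm=2:11 ⇒ 0xb002 ⇒ big b0 02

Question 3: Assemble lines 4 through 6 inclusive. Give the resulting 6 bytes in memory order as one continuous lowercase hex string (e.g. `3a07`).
4. lsr fields op=0x1:5|rd=12:4|rs=3:4|pad=0:3 → word 0e18h → 0e 18
5. cmp fields op=0x13:5|rd=12:4|rs=0:4|pad=0:3 → word 9e00h → 9e 00
6. jmp fields op=0x16:5|imm=-8:11 → word b7f8h → b7 f8

0e189e00b7f8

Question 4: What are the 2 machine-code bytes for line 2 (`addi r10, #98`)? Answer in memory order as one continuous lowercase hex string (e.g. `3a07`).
line 2 (addi): pack op=0x1a:5|rd=10:4|imm=98:7 = 0xd562; big→ d5 62

d562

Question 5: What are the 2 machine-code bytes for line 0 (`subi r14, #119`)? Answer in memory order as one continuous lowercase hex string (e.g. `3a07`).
L0: subi op=0x12:5|rd=14:4|imm=119:7 ⇒ 0x9777 ⇒ big 97 77

9777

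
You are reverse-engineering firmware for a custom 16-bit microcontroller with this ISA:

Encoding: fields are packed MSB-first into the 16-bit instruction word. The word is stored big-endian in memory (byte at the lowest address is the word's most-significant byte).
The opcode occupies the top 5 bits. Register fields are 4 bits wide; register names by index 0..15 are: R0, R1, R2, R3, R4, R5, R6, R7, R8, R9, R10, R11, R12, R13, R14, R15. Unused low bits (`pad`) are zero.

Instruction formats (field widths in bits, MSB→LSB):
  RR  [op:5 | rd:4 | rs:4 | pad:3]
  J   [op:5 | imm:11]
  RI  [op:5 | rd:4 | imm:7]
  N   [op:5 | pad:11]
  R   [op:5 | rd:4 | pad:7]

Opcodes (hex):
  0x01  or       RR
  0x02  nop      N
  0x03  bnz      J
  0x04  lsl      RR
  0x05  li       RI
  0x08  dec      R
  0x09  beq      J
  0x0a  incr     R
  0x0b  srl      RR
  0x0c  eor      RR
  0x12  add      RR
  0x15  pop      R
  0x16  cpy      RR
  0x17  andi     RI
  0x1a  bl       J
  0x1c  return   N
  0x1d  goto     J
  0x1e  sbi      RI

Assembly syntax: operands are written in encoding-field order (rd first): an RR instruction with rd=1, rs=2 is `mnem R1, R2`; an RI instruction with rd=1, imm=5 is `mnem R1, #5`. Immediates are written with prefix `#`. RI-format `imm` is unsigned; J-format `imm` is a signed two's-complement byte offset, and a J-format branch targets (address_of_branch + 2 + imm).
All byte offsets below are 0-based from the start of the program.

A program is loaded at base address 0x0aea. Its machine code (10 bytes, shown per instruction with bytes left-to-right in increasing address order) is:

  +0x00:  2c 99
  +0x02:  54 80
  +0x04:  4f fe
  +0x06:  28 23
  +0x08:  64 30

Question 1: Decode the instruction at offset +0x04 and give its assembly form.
beq #-2

@+04  big-endian(4f fe) = 0x4ffe
  top 5b → 0x9 → beq [J]
  imm: (w>>0)&0x7ff=0x7fe (s11→-2) → #-2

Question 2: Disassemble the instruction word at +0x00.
+0x00: 2c 99 ⇒ word 0x2c99 (big)
  op=0x2c99>>11=0x5 ⇒ li (RI)
  [10:7] rd=9 = R9
  [6:0] imm=25 = #25

li R9, #25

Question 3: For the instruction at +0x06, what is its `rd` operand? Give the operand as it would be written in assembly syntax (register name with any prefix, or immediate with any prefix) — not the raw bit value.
@+06  big-endian(28 23) = 0x2823
  top 5b → 0x5 → li [RI]
  rd: (w>>7)&0xf=0x0 → R0
  imm: (w>>0)&0x7f=0x23 → #35

R0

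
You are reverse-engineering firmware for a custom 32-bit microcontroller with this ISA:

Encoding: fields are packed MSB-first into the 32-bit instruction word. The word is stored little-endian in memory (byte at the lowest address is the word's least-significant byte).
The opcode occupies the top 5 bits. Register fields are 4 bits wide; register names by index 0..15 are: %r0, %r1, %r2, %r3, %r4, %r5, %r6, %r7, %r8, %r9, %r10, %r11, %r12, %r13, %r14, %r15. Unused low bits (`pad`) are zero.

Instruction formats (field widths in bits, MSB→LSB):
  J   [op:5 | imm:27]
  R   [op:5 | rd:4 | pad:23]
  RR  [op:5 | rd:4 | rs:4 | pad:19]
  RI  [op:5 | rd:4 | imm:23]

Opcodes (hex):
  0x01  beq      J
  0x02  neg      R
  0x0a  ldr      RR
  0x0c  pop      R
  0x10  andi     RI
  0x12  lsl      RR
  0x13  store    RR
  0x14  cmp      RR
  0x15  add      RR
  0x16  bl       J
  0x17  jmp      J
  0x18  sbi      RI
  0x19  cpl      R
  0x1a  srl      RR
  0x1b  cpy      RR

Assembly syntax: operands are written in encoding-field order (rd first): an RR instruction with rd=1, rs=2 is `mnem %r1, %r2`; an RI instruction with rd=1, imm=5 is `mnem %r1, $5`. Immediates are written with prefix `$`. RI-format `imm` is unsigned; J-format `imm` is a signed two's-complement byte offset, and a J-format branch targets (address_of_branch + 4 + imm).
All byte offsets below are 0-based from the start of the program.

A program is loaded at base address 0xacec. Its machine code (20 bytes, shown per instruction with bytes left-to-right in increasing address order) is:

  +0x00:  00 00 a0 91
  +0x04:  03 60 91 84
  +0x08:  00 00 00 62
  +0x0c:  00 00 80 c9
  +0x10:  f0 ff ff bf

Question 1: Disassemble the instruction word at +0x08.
pop %r4

off 0x08: read 00 00 00 62 as little → 0x62000000
  top 5b → 0xc → pop [R]
  rd: (w>>23)&0xf=0x4 → %r4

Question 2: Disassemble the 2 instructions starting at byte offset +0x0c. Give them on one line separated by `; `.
+0x0c: 00 00 80 c9 ⇒ word 0xc9800000 (little)
  op=0xc9800000>>27=0x19 ⇒ cpl (R)
  rd@[26:23]=0x3 ⇒ %r3
+0x10: f0 ff ff bf ⇒ word 0xbffffff0 (little)
  op=0xbffffff0>>27=0x17 ⇒ jmp (J)
  imm@[26:0]=0x7fffff0 (s27→-16) ⇒ $-16

cpl %r3; jmp $-16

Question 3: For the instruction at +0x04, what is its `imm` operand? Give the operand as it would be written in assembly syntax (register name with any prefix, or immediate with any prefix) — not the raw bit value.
off 0x04: read 03 60 91 84 as little → 0x84916003
  opcode bits[31:27]=0x10: andi/RI
  rd@[26:23]=0x9 ⇒ %r9
  imm@[22:0]=0x116003 ⇒ $1138691

$1138691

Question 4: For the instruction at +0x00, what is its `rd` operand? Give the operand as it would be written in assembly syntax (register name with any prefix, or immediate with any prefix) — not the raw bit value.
%r3

[00] 00 00 a0 91 → 0x91a00000
  opcode bits[31:27]=0x12: lsl/RR
  [26:23] rd=3 = %r3
  [22:19] rs=4 = %r4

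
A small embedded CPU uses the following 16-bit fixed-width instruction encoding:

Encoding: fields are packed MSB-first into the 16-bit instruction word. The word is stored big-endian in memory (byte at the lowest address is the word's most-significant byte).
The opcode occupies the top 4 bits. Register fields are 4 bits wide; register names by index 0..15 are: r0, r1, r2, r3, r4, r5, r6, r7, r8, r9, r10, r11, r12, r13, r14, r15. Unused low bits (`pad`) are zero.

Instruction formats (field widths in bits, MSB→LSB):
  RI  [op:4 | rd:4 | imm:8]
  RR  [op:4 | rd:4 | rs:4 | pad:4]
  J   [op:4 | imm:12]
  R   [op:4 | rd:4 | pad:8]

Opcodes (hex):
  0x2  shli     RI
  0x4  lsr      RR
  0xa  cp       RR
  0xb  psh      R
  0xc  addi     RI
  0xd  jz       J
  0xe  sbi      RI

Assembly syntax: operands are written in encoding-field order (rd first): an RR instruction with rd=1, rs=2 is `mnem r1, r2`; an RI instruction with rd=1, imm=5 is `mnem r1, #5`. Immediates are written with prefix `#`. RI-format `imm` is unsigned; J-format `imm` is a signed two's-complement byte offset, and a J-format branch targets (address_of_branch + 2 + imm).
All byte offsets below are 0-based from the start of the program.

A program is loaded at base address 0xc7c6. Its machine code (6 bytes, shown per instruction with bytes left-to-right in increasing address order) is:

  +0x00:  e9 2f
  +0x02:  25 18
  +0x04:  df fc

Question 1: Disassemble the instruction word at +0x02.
shli r5, #24

[02] 25 18 → 0x2518
  opcode bits[15:12]=0x2: shli/RI
  rd: (w>>8)&0xf=0x5 → r5
  imm: (w>>0)&0xff=0x18 → #24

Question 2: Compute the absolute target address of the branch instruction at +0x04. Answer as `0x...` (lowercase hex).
0xc7c8

+0x04: df fc ⇒ word 0xdffc (big)
  opcode bits[15:12]=0xd: jz/J
  [11:0] imm=4092 (s12→-4) = #-4
  target = base 0xc7c6 + off 0x04 + 2 + imm -4 = 0xc7c8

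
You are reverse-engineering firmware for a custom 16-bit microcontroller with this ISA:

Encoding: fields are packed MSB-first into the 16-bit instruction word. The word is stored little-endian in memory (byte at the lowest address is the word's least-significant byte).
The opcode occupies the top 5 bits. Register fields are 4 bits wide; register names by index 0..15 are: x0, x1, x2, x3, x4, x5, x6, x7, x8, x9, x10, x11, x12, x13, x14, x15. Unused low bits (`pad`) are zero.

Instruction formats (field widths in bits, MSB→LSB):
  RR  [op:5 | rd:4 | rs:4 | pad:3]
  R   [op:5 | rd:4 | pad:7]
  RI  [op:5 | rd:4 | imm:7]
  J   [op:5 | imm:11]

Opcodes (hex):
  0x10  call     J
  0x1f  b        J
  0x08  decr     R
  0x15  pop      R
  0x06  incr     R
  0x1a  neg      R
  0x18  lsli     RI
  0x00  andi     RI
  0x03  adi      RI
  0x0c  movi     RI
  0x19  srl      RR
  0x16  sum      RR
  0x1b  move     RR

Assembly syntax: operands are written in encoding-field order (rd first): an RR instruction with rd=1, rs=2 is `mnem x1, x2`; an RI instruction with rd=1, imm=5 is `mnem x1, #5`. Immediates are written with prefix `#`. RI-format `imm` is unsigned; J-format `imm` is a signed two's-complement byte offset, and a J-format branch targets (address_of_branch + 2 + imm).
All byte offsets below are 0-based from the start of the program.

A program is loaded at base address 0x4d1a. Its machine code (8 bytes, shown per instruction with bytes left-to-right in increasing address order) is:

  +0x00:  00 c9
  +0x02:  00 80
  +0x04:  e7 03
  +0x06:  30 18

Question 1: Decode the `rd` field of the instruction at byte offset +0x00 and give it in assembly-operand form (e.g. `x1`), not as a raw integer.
@+00  little-endian(00 c9) = 0xc900
  op=0xc900>>11=0x19 ⇒ srl (RR)
  rd@[10:7]=0x2 ⇒ x2
  rs@[6:3]=0x0 ⇒ x0

x2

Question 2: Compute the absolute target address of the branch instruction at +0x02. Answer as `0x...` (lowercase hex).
0x4d1e

[02] 00 80 → 0x8000
  op=0x8000>>11=0x10 ⇒ call (J)
  imm@[10:0]=0x0 ⇒ #0
  target = base 0x4d1a + off 0x02 + 2 + imm 0 = 0x4d1e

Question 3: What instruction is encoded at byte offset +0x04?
andi x7, #103

+0x04: e7 03 ⇒ word 0x03e7 (little)
  opcode bits[15:11]=0x0: andi/RI
  rd: (w>>7)&0xf=0x7 → x7
  imm: (w>>0)&0x7f=0x67 → #103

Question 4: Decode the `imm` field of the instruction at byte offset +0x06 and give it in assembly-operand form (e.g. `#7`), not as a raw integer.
#48

@+06  little-endian(30 18) = 0x1830
  opcode bits[15:11]=0x3: adi/RI
  rd@[10:7]=0x0 ⇒ x0
  imm@[6:0]=0x30 ⇒ #48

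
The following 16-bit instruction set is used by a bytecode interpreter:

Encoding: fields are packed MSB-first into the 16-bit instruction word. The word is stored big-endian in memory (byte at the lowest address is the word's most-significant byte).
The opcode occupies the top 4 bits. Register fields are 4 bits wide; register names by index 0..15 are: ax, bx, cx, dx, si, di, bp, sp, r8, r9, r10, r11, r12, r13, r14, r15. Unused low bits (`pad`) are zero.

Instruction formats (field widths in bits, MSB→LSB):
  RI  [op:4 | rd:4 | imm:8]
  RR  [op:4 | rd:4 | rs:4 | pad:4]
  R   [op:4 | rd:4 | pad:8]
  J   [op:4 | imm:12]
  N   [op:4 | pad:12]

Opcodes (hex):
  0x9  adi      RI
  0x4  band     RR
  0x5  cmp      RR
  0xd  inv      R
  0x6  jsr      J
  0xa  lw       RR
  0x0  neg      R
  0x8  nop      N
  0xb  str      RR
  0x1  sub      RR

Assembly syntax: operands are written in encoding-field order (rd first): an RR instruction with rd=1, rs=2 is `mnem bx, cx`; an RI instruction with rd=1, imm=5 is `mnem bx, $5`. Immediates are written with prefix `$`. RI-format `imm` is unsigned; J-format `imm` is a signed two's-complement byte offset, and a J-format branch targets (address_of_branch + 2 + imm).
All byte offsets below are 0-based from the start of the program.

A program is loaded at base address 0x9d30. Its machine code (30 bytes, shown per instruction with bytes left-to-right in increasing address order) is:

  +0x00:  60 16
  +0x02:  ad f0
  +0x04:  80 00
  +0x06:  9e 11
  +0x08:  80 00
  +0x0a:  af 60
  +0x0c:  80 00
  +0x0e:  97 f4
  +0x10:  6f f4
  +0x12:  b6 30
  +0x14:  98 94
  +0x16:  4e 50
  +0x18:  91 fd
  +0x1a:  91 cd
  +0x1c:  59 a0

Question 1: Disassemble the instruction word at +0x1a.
[1a] 91 cd → 0x91cd
  op=0x91cd>>12=0x9 ⇒ adi (RI)
  [11:8] rd=1 = bx
  [7:0] imm=205 = $205

adi bx, $205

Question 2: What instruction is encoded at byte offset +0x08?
nop

[08] 80 00 → 0x8000
  top 4b → 0x8 → nop [N]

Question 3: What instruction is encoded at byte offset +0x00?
jsr $22

[00] 60 16 → 0x6016
  opcode bits[15:12]=0x6: jsr/J
  imm@[11:0]=0x16 ⇒ $22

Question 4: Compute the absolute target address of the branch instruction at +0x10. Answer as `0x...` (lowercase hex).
0x9d36

[10] 6f f4 → 0x6ff4
  opcode bits[15:12]=0x6: jsr/J
  imm: (w>>0)&0xfff=0xff4 (s12→-12) → $-12
  target = base 0x9d30 + off 0x10 + 2 + imm -12 = 0x9d36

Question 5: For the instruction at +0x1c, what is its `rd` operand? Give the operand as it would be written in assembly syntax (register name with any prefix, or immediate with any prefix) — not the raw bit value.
[1c] 59 a0 → 0x59a0
  top 4b → 0x5 → cmp [RR]
  rd@[11:8]=0x9 ⇒ r9
  rs@[7:4]=0xa ⇒ r10

r9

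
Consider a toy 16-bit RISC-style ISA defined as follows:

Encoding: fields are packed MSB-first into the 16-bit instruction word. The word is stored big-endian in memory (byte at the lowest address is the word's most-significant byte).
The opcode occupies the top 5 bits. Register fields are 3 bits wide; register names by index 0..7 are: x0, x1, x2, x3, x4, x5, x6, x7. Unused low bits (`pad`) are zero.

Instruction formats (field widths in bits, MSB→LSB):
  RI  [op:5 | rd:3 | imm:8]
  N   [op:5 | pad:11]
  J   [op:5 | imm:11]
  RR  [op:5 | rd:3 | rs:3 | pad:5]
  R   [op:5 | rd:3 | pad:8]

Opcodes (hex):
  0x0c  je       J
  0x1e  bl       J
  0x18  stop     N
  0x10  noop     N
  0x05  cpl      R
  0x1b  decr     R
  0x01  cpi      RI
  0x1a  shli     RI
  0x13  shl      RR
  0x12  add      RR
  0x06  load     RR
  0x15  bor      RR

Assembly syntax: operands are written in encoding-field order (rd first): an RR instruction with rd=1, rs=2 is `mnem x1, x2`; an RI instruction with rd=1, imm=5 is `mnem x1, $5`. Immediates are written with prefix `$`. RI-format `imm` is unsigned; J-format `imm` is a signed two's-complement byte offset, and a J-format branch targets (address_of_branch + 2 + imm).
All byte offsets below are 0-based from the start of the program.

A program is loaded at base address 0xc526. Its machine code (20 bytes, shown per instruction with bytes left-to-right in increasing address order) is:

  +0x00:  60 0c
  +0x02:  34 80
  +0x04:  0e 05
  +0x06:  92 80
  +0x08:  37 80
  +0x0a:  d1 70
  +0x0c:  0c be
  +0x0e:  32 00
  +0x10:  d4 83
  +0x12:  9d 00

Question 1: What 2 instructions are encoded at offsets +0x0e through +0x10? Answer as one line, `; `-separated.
load x2, x0; shli x4, $131

@+0e  big-endian(32 00) = 0x3200
  top 5b → 0x6 → load [RR]
  rd@[10:8]=0x2 ⇒ x2
  rs@[7:5]=0x0 ⇒ x0
@+10  big-endian(d4 83) = 0xd483
  top 5b → 0x1a → shli [RI]
  rd@[10:8]=0x4 ⇒ x4
  imm@[7:0]=0x83 ⇒ $131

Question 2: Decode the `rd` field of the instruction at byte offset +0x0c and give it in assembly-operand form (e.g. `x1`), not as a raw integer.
x4

+0x0c: 0c be ⇒ word 0x0cbe (big)
  top 5b → 0x1 → cpi [RI]
  rd@[10:8]=0x4 ⇒ x4
  imm@[7:0]=0xbe ⇒ $190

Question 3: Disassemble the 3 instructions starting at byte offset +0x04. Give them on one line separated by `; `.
[04] 0e 05 → 0x0e05
  op=0x0e05>>11=0x1 ⇒ cpi (RI)
  [10:8] rd=6 = x6
  [7:0] imm=5 = $5
[06] 92 80 → 0x9280
  op=0x9280>>11=0x12 ⇒ add (RR)
  [10:8] rd=2 = x2
  [7:5] rs=4 = x4
[08] 37 80 → 0x3780
  op=0x3780>>11=0x6 ⇒ load (RR)
  [10:8] rd=7 = x7
  [7:5] rs=4 = x4

cpi x6, $5; add x2, x4; load x7, x4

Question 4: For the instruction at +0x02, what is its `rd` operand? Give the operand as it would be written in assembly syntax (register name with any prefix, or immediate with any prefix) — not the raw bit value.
x4

[02] 34 80 → 0x3480
  opcode bits[15:11]=0x6: load/RR
  [10:8] rd=4 = x4
  [7:5] rs=4 = x4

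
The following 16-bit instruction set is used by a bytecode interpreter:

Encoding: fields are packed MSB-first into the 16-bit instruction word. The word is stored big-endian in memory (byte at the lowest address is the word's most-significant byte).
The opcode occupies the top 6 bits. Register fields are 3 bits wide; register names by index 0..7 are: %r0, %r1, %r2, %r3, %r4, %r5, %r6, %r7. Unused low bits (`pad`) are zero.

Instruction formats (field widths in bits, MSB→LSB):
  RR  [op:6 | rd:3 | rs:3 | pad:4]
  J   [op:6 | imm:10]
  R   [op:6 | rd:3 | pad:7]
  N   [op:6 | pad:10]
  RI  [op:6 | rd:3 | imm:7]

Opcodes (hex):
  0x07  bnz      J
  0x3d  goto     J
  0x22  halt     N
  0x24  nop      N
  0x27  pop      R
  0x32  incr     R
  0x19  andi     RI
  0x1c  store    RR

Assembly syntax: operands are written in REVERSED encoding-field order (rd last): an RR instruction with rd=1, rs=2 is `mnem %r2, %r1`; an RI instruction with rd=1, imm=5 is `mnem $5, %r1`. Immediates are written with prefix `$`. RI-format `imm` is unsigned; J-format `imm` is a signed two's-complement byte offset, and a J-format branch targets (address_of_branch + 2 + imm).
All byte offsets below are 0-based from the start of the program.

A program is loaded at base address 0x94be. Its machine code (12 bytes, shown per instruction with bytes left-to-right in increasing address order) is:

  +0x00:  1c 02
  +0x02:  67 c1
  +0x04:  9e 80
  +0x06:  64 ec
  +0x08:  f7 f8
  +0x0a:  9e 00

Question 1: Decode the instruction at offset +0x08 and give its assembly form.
@+08  big-endian(f7 f8) = 0xf7f8
  top 6b → 0x3d → goto [J]
  imm: (w>>0)&0x3ff=0x3f8 (s10→-8) → $-8

goto $-8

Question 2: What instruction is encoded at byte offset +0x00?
bnz $2

off 0x00: read 1c 02 as big → 0x1c02
  top 6b → 0x7 → bnz [J]
  imm: (w>>0)&0x3ff=0x2 → $2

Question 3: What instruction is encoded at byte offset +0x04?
pop %r5

[04] 9e 80 → 0x9e80
  top 6b → 0x27 → pop [R]
  rd@[9:7]=0x5 ⇒ %r5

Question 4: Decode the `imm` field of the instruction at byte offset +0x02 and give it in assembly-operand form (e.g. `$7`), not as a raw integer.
$65

[02] 67 c1 → 0x67c1
  op=0x67c1>>10=0x19 ⇒ andi (RI)
  [9:7] rd=7 = %r7
  [6:0] imm=65 = $65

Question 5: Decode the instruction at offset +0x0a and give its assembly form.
+0x0a: 9e 00 ⇒ word 0x9e00 (big)
  op=0x9e00>>10=0x27 ⇒ pop (R)
  rd: (w>>7)&0x7=0x4 → %r4

pop %r4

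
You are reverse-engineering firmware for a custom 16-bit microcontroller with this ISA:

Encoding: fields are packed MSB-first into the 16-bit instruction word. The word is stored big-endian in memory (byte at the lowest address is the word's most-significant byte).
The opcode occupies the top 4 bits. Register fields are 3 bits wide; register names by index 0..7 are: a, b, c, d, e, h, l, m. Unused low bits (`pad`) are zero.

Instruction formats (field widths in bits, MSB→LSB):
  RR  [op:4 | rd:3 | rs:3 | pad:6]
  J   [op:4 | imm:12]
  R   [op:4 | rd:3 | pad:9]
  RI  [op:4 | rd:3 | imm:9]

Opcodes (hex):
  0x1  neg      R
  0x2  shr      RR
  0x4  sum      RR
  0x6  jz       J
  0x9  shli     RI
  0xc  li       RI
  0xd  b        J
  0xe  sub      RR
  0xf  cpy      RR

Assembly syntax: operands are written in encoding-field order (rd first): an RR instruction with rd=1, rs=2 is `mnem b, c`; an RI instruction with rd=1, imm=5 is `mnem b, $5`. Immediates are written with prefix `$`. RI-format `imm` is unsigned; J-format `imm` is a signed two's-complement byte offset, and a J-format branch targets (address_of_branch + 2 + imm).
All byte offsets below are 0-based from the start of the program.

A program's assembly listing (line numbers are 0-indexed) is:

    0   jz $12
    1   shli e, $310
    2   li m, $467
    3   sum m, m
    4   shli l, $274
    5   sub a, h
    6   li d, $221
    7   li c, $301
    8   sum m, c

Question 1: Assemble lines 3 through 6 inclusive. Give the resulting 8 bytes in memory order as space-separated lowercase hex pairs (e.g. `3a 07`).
4f c0 9d 12 e1 40 c6 dd

line 3 (sum): pack op=0x4:4|rd=7:3|rs=7:3|pad=0:6 = 0x4fc0; big→ 4f c0
line 4 (shli): pack op=0x9:4|rd=6:3|imm=274:9 = 0x9d12; big→ 9d 12
line 5 (sub): pack op=0xe:4|rd=0:3|rs=5:3|pad=0:6 = 0xe140; big→ e1 40
line 6 (li): pack op=0xc:4|rd=3:3|imm=221:9 = 0xc6dd; big→ c6 dd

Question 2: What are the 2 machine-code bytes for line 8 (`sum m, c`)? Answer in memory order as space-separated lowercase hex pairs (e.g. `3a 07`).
L8: sum op=0x4:4|rd=7:3|rs=2:3|pad=0:6 ⇒ 0x4e80 ⇒ big 4e 80

4e 80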